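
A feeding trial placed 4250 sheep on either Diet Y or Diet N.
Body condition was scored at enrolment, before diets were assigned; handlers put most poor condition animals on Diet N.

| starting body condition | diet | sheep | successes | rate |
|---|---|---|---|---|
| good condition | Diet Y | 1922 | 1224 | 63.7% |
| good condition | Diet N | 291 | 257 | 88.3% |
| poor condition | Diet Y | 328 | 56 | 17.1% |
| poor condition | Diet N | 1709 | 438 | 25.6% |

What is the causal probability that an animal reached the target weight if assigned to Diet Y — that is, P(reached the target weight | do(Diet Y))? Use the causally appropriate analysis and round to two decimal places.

0.41

The stratified and pooled comparisons disagree (Diet N wins within each starting body condition; Diet Y wins overall), so the answer turns on the causal role of starting body condition.
Nothing the diet does changes starting body condition; the imbalance is an allocation artefact. With starting body condition also predicting the outcome, the pooled figure is confounded, and the within-stratum comparison is the causal one.
Standardising Diet Y to the population starting body condition mix: 0.521·1224/1922 + 0.479·56/328 = 0.413.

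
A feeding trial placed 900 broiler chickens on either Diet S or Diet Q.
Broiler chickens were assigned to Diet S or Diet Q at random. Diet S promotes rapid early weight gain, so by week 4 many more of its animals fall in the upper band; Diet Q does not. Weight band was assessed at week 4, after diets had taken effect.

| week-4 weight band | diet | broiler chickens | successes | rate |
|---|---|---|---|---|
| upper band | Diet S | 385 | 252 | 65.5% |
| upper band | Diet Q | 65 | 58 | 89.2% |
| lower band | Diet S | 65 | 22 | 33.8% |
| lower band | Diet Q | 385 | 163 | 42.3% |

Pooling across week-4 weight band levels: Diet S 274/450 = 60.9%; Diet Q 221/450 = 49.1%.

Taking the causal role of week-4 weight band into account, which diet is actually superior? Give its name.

Within every week-4 weight band level Diet Q has the higher rate, yet pooled Diet S does — Simpson's reversal.
Stratifying would compare diets among broiler chickens the diets themselves sorted into week-4 weight band groups — a form of selection on an intermediate. The unconditioned pooled rates give the total causal effect.
Pooled: Diet S 60.9% vs Diet Q 49.1%; Diet S is higher overall.

Diet S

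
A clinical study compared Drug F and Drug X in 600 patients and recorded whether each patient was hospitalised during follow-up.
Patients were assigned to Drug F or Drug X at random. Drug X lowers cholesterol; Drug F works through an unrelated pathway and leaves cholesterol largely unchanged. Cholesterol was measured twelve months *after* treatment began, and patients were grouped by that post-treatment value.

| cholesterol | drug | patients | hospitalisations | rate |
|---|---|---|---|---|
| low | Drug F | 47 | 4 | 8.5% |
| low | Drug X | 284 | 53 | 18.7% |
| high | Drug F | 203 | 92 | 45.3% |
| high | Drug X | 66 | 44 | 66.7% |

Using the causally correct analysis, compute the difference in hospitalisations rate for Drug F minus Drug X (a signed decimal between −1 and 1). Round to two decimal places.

+0.11

Drug F is lower inside every cholesterol stratum but Drug X is lower in aggregate. Whether to stratify depends on how cholesterol relates to the drug.
Cholesterol here is a post-treatment variable shaped by the drug; conditioning on it would introduce bias rather than remove it. The overall comparison is the causal one.
The causal difference is the pooled difference: 0.384 − 0.277 = +0.107.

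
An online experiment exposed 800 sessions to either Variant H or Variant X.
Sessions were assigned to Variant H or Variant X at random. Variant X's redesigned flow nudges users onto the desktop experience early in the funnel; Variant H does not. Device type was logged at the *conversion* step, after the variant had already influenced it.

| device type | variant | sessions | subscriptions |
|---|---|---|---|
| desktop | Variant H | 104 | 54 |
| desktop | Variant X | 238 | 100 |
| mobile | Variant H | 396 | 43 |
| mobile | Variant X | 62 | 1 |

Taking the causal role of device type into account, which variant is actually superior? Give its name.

Stratifying would compare variants among sessions the variants themselves sorted into device type groups — a form of selection on an intermediate. The unconditioned pooled rates give the total causal effect.
Pooled: Variant H 19.4% vs Variant X 33.7%; Variant X is higher overall.

Variant X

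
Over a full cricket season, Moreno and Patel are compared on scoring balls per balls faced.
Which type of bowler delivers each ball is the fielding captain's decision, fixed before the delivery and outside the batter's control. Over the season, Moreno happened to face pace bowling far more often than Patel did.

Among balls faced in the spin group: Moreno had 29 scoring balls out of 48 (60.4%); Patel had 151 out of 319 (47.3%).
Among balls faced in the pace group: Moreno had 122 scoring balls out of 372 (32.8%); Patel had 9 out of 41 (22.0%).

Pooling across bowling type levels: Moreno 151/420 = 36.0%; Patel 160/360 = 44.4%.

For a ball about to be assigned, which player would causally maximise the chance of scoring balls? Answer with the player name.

Moreno is higher inside every bowling type stratum but Patel is higher in aggregate. Whether to stratify depends on how bowling type relates to the player.
Here bowling type is a common cause — it drives both which player a case falls under and the outcome. The crude comparison mixes populations; the stratum-specific rates are the causally relevant ones.
Within each level — spin: 60.4% vs 47.3%; pace: 32.8% vs 22.0% — Moreno is higher every time.

Moreno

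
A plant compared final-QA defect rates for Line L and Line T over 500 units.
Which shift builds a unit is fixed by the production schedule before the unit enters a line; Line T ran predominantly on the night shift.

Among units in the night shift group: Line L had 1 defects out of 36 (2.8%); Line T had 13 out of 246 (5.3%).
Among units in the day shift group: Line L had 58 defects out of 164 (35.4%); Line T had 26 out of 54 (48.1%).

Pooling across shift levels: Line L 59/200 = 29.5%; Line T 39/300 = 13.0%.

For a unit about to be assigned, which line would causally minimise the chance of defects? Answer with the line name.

Line L

Within every shift level Line L has the lower rate, yet pooled Line T does — Simpson's reversal.
Shift satisfies the back-door criterion: it is not a descendant of the line, and it blocks the spurious path from line to outcome. Adjusting for it (i.e., using the within-shift rates) gives the causal effect.
Within each level — night shift: 2.8% vs 5.3%; day shift: 35.4% vs 48.1% — Line L is lower every time.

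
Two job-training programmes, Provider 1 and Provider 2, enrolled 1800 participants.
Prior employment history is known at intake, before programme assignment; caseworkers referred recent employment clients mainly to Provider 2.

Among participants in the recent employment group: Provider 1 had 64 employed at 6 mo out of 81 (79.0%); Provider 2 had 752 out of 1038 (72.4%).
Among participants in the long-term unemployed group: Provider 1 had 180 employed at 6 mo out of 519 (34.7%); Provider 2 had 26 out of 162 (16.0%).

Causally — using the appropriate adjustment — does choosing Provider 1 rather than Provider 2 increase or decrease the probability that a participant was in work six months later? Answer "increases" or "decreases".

The stratified and pooled comparisons disagree (Provider 1 wins within each prior employment history; Provider 2 wins overall), so the answer turns on the causal role of prior employment history.
Prior employment history is set before the programme has any effect — it is not caused by the programme — and it independently drives the outcome. That makes it a confounder, so the causal comparison is within prior employment history levels.
Within each level — recent employment: 79.0% vs 72.4%; long-term unemployed: 34.7% vs 16.0% — Provider 1 is higher every time.

increases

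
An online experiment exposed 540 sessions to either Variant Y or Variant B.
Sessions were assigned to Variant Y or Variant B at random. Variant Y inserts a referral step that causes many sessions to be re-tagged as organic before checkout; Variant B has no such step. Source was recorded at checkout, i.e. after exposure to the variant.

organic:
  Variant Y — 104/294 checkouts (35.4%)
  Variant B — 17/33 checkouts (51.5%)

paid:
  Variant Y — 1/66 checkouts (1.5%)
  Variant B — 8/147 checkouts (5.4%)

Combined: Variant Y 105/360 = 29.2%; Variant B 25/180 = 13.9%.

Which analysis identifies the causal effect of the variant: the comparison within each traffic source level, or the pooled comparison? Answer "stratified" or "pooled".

Stratifying would compare variants among sessions the variants themselves sorted into traffic source groups — a form of selection on an intermediate. The unconditioned pooled rates give the total causal effect.
Pooled: Variant Y 29.2% vs Variant B 13.9%; Variant Y is higher overall.

pooled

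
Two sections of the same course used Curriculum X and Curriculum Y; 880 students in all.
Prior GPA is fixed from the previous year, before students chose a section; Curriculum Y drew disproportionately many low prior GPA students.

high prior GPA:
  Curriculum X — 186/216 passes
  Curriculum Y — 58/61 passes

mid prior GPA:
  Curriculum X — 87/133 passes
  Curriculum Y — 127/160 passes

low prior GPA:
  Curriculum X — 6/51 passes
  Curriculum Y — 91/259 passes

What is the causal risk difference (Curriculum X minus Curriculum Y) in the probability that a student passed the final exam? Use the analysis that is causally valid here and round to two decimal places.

Nothing the teaching method does changes prior GPA band; the imbalance is an allocation artefact. With prior GPA band also predicting the outcome, the pooled figure is confounded, and the within-stratum comparison is the causal one.
Adjusting over the population distribution of prior GPA band: 0.315·(0.861−0.951) + 0.333·(0.654−0.794) + 0.352·(0.118−0.351) = -0.157.

-0.16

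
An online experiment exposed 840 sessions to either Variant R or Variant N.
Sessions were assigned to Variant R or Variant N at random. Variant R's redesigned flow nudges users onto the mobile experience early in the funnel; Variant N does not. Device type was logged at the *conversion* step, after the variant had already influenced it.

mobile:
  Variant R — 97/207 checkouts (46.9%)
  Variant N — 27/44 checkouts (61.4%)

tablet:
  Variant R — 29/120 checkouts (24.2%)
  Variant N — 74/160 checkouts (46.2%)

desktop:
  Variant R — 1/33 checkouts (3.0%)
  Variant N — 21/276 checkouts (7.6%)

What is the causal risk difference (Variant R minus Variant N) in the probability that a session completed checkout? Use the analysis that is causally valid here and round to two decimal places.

+0.10

Device type is recorded after the variant and is itself shifted by it — it sits on the causal path from variant to outcome. Conditioning on a mediator would strip out part of the effect we want; the pooled comparison gives the total causal effect.
The causal difference is the pooled difference: 0.353 − 0.254 = +0.099.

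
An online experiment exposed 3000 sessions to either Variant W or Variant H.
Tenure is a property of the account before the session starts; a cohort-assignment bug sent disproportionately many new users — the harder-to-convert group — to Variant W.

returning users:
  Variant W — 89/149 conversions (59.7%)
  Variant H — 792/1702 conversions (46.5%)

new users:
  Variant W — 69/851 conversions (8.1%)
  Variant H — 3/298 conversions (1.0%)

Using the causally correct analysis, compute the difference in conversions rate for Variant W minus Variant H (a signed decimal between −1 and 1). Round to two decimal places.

+0.11

Variant W is higher inside every user tenure stratum but Variant H is higher in aggregate. Whether to stratify depends on how user tenure relates to the variant.
Here user tenure is a common cause — it drives both which variant a case falls under and the outcome. The crude comparison mixes populations; the stratum-specific rates are the causally relevant ones.
Adjusting over the population distribution of user tenure: 0.617·(0.597−0.465) + 0.383·(0.081−0.010) = +0.109.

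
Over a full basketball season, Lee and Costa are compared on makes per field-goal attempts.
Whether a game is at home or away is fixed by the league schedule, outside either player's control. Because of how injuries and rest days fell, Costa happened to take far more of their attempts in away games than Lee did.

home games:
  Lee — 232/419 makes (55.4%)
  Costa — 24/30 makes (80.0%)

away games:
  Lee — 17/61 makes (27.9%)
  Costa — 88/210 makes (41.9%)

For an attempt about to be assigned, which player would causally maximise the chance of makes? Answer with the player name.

Costa

Within every game venue level Costa has the higher rate, yet pooled Lee does — Simpson's reversal.
Nothing the player does changes game venue; the imbalance is an allocation artefact. With game venue also predicting the outcome, the pooled figure is confounded, and the within-stratum comparison is the causal one.
Within each level — home games: 55.4% vs 80.0%; away games: 27.9% vs 41.9% — Costa is higher every time.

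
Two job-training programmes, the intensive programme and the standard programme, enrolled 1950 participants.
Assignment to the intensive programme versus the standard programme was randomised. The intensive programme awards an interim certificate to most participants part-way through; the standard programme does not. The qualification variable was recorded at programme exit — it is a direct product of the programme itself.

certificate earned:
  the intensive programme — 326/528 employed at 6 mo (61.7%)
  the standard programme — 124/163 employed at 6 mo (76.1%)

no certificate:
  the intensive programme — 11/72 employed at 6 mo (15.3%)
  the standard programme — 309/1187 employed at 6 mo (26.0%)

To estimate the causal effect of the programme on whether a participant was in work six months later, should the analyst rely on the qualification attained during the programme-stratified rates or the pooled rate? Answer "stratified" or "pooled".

pooled

Because the programme influences qualification attained during the programme, qualification attained during the programme is a post-treatment mediator, not a confounder. Stratifying on it would bias the estimate; the causal effect is the crude pooled difference.
Pooled: the intensive programme 56.2% vs the standard programme 32.1%; the intensive programme is higher overall.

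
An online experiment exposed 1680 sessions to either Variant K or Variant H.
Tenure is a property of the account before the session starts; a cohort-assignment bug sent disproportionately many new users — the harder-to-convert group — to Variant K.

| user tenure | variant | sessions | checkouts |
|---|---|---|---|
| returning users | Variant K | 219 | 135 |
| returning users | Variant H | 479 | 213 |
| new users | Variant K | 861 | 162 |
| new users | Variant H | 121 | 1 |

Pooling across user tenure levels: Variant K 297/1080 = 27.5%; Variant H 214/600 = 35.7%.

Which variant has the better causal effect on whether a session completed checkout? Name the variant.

The stratified and pooled comparisons disagree (Variant K wins within each user tenure; Variant H wins overall), so the answer turns on the causal role of user tenure.
The imbalance in user tenure arose from how sessions were allocated, not from anything the variant did; and user tenure independently affects the outcome. The pooled gap is confounded — condition on user tenure.
Within each level — returning users: 61.6% vs 44.5%; new users: 18.8% vs 0.8% — Variant K is higher every time.

Variant K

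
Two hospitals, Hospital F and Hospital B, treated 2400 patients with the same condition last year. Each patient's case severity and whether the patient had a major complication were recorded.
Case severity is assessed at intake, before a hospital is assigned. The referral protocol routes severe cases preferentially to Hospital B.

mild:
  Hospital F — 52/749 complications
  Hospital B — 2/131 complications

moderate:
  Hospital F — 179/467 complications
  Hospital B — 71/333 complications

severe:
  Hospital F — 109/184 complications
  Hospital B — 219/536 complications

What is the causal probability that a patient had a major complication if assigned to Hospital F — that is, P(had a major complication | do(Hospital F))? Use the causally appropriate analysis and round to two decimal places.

Hospital B is lower inside every case severity stratum but Hospital F is lower in aggregate. Whether to stratify depends on how case severity relates to the hospital.
Here case severity is a common cause — it drives both which hospital a case falls under and the outcome. The crude comparison mixes populations; the stratum-specific rates are the causally relevant ones.
Standardising Hospital F to the population case severity mix: 0.367·52/749 + 0.333·179/467 + 0.300·109/184 = 0.331.

0.33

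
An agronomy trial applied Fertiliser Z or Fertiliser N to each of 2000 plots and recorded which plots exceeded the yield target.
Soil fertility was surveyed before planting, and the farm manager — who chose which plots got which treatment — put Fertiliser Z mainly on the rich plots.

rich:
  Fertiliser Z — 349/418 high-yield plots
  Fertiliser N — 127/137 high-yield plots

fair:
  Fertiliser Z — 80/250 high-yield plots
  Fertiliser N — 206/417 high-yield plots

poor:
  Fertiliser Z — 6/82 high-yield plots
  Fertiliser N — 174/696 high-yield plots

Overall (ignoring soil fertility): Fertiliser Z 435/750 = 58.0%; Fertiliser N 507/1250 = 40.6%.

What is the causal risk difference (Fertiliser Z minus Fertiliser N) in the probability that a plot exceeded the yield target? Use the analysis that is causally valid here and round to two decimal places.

-0.15

The stratified and pooled comparisons disagree (Fertiliser N wins within each soil fertility; Fertiliser Z wins overall), so the answer turns on the causal role of soil fertility.
Here soil fertility is a common cause — it drives both which fertiliser a case falls under and the outcome. The crude comparison mixes populations; the stratum-specific rates are the causally relevant ones.
Adjusting over the population distribution of soil fertility: 0.278·(0.835−0.927) + 0.334·(0.320−0.494) + 0.389·(0.073−0.250) = -0.152.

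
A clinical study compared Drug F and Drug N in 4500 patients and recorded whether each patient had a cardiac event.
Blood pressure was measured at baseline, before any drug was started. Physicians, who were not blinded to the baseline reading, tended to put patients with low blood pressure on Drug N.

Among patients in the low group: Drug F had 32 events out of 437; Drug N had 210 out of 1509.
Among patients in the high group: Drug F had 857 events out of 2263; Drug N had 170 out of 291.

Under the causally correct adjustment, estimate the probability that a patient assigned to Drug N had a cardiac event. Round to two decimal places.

Blood pressure differs across drugs for reasons unrelated to any effect of the drug itself, and it separately predicts the outcome — a classic confounder. We must compare within blood pressure levels.
Standardising Drug N to the population blood pressure mix: 0.432·210/1509 + 0.568·170/291 = 0.392.

0.39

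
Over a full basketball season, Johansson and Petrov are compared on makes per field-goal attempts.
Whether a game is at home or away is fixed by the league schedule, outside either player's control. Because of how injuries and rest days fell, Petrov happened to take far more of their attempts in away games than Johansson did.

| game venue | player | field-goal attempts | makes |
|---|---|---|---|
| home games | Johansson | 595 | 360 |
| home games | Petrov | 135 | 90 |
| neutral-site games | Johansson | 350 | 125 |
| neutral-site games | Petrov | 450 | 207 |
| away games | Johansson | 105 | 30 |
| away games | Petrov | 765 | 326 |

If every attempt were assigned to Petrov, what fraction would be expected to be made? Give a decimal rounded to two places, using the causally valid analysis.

0.51

Petrov is higher inside every game venue stratum but Johansson is higher in aggregate. Whether to stratify depends on how game venue relates to the player.
Since game venue is a pre-existing factor (not a product of the player) and it affects the outcome on its own, it is a confounder. The stratified rates, not the pooled rate, identify the causal effect.
Standardising Petrov to the population game venue mix: 0.304·90/135 + 0.333·207/450 + 0.362·326/765 = 0.511.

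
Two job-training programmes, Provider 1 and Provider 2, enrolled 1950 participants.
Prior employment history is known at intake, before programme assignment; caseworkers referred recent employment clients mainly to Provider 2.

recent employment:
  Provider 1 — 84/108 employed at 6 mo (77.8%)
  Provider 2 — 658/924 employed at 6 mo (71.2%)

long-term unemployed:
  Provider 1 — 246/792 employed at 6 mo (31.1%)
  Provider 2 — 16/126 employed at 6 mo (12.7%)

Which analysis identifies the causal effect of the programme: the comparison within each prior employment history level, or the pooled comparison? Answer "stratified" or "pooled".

stratified

The imbalance in prior employment history arose from how participants were allocated, not from anything the programme did; and prior employment history independently affects the outcome. The pooled gap is confounded — condition on prior employment history.
Within each level — recent employment: 77.8% vs 71.2%; long-term unemployed: 31.1% vs 12.7% — Provider 1 is higher every time.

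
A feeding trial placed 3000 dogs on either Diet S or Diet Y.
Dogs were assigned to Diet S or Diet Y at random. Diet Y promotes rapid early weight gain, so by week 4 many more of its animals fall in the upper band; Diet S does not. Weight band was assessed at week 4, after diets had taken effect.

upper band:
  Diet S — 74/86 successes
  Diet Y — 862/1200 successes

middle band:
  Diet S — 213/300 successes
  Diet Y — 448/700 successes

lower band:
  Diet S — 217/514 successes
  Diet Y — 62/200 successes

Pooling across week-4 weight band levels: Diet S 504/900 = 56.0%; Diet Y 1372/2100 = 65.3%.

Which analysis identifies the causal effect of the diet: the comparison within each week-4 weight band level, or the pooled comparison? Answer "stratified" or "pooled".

The week-4 weight band-specific comparison favours Diet S throughout, but the pooled figures favour Diet Y. The question is whether to condition on week-4 weight band.
Week-4 weight band here is a post-treatment variable shaped by the diet; conditioning on it would introduce bias rather than remove it. The overall comparison is the causal one.
Pooled: Diet S 56.0% vs Diet Y 65.3%; Diet Y is higher overall.

pooled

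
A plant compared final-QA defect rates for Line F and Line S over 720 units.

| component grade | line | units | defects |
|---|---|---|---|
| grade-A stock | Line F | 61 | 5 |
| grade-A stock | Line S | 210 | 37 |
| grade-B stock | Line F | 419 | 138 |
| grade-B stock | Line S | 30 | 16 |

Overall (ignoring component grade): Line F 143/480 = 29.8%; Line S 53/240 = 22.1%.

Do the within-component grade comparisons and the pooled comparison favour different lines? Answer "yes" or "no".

Within each component grade level (grade-A stock 8.2% vs 17.6%; grade-B stock 32.9% vs 53.3%), Line F has the lower rate every time. Pooled: 29.8% vs 22.1% — Line S has the lower rate overall. The two comparisons disagree.

yes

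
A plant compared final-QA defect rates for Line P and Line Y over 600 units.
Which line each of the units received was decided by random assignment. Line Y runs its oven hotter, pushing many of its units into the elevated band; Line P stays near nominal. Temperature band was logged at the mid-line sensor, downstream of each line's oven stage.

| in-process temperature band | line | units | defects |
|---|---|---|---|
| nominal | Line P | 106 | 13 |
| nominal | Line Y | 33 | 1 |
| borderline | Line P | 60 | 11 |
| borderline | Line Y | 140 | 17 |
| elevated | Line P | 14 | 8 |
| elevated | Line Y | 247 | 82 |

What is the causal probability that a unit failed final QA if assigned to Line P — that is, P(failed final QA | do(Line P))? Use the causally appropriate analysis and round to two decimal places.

Within every in-process temperature band level Line Y has the lower rate, yet pooled Line P does — Simpson's reversal.
Because the line influences in-process temperature band, in-process temperature band is a post-treatment mediator, not a confounder. Stratifying on it would bias the estimate; the causal effect is the crude pooled difference.
So P(outcome | do(Line P)) is just the pooled rate for Line P: 32/180 = 0.178.

0.18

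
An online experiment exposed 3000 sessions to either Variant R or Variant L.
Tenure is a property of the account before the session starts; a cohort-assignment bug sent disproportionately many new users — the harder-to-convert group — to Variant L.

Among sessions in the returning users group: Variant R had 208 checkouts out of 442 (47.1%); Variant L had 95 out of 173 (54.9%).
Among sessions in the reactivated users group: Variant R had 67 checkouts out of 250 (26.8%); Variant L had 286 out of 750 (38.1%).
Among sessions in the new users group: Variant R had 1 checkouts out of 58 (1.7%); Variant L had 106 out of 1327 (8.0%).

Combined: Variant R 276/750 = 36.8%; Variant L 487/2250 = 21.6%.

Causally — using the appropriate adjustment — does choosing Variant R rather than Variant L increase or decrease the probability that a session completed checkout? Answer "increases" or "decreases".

decreases

User tenure differs across variants for reasons unrelated to any effect of the variant itself, and it separately predicts the outcome — a classic confounder. We must compare within user tenure levels.
Within each level — returning users: 47.1% vs 54.9%; reactivated users: 26.8% vs 38.1%; new users: 1.7% vs 8.0% — Variant L is higher every time.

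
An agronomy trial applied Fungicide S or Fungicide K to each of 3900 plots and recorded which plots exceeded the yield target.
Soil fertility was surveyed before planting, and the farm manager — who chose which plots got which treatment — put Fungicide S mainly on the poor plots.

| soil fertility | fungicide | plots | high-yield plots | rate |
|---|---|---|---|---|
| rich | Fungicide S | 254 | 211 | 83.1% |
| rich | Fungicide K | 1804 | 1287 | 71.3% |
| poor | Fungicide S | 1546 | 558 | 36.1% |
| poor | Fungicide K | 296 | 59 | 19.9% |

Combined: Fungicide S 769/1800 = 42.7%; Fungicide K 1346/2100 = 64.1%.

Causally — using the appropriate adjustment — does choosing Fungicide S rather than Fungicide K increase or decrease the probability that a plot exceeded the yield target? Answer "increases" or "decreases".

Since soil fertility is a pre-existing factor (not a product of the fungicide) and it affects the outcome on its own, it is a confounder. The stratified rates, not the pooled rate, identify the causal effect.
Within each level — rich: 83.1% vs 71.3%; poor: 36.1% vs 19.9% — Fungicide S is higher every time.

increases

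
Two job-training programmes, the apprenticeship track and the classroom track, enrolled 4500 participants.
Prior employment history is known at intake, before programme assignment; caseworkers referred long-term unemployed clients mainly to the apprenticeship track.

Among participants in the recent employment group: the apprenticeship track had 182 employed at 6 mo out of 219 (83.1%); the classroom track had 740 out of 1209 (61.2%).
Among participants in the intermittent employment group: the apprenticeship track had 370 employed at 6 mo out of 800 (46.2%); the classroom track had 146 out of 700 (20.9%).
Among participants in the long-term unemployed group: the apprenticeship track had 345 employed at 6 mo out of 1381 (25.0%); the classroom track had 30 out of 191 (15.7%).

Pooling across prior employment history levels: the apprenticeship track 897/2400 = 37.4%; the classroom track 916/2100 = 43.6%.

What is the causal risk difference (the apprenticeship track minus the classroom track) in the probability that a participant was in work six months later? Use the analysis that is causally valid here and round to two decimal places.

+0.19

Prior employment history satisfies the back-door criterion: it is not a descendant of the programme, and it blocks the spurious path from programme to outcome. Adjusting for it (i.e., using the within-prior employment history rates) gives the causal effect.
Adjusting over the population distribution of prior employment history: 0.317·(0.831−0.612) + 0.333·(0.463−0.209) + 0.349·(0.250−0.157) = +0.187.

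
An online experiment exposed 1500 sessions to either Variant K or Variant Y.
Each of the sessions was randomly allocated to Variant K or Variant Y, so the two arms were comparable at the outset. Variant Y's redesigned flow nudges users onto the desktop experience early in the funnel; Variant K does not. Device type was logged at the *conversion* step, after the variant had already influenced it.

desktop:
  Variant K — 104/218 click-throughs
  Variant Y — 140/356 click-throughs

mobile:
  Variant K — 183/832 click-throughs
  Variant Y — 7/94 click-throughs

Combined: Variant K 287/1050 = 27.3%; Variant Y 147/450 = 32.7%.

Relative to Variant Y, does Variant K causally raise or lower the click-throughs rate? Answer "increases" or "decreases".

Variant K is higher inside every device type stratum but Variant Y is higher in aggregate. Whether to stratify depends on how device type relates to the variant.
Because the variant influences device type, device type is a post-treatment mediator, not a confounder. Stratifying on it would bias the estimate; the causal effect is the crude pooled difference.
Pooled: Variant K 27.3% vs Variant Y 32.7%; Variant Y is higher overall.

decreases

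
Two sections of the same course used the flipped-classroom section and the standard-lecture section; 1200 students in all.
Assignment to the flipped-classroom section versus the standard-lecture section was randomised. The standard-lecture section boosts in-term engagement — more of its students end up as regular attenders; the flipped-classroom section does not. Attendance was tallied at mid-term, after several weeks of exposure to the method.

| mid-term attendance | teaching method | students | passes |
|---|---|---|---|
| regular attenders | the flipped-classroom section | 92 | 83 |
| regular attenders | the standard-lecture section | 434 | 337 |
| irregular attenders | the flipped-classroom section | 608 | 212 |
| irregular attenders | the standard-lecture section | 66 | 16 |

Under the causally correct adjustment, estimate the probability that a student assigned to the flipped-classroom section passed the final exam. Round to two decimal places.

0.42

Mid-term attendance is recorded after the teaching method and is itself shifted by it — it sits on the causal path from teaching method to outcome. Conditioning on a mediator would strip out part of the effect we want; the pooled comparison gives the total causal effect.
So P(outcome | do(the flipped-classroom section)) is just the pooled rate for the flipped-classroom section: 295/700 = 0.421.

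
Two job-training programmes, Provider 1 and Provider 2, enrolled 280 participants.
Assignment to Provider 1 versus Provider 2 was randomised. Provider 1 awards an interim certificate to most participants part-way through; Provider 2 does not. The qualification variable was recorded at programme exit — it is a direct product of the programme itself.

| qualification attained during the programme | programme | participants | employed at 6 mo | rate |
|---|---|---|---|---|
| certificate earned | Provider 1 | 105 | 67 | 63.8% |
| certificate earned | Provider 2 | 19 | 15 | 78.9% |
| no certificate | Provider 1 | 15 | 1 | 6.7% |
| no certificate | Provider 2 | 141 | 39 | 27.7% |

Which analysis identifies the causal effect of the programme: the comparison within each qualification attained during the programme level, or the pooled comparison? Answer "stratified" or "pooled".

Because the programme influences qualification attained during the programme, qualification attained during the programme is a post-treatment mediator, not a confounder. Stratifying on it would bias the estimate; the causal effect is the crude pooled difference.
Pooled: Provider 1 56.7% vs Provider 2 33.8%; Provider 1 is higher overall.

pooled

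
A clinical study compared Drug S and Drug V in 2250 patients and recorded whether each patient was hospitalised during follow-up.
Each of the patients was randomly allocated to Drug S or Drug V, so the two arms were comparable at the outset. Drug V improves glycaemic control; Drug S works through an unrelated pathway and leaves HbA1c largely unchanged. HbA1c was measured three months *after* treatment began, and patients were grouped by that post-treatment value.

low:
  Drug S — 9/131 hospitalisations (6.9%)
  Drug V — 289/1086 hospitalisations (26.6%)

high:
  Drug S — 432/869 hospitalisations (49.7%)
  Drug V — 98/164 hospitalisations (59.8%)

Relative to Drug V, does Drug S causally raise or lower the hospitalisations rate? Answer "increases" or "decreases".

increases

Within every HbA1c level Drug S has the lower rate, yet pooled Drug V does — Simpson's reversal.
The distribution of HbA1c is itself part of what the drug does — it is an intermediate outcome. Holding it fixed would remove that part of the effect; the total effect is the pooled difference.
Pooled: Drug S 44.1% vs Drug V 31.0%; Drug V is lower overall.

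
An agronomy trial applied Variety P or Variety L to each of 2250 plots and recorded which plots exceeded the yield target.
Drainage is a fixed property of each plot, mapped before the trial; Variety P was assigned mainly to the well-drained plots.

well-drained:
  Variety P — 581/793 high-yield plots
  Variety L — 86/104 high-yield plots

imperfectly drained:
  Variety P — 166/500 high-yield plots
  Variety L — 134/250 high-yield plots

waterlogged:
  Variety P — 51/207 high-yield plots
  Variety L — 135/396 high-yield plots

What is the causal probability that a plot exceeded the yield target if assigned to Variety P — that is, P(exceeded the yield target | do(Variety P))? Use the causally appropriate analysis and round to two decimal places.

Nothing the variety does changes field drainage; the imbalance is an allocation artefact. With field drainage also predicting the outcome, the pooled figure is confounded, and the within-stratum comparison is the causal one.
Standardising Variety P to the population field drainage mix: 0.399·581/793 + 0.333·166/500 + 0.268·51/207 = 0.469.

0.47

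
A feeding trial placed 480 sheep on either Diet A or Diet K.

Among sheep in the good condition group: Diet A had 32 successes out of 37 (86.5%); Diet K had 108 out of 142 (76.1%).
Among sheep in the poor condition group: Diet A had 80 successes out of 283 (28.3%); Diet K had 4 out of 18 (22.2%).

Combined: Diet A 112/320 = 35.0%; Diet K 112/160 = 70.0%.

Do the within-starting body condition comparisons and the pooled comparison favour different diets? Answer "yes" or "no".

Within each starting body condition level (good condition 86.5% vs 76.1%; poor condition 28.3% vs 22.2%), Diet A has the higher rate every time. Pooled: 35.0% vs 70.0% — Diet K has the higher rate overall. The two comparisons disagree.

yes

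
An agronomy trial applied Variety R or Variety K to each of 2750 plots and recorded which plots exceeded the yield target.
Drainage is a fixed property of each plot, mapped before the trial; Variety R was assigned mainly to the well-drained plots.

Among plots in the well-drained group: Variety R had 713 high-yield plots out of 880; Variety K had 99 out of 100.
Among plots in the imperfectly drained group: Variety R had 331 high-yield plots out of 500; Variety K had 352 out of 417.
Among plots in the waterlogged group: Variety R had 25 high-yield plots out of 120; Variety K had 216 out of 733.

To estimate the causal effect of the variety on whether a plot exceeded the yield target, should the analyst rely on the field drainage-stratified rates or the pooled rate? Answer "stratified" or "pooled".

Since field drainage is a pre-existing factor (not a product of the variety) and it affects the outcome on its own, it is a confounder. The stratified rates, not the pooled rate, identify the causal effect.
Within each level — well-drained: 81.0% vs 99.0%; imperfectly drained: 66.2% vs 84.4%; waterlogged: 20.8% vs 29.5% — Variety K is higher every time.

stratified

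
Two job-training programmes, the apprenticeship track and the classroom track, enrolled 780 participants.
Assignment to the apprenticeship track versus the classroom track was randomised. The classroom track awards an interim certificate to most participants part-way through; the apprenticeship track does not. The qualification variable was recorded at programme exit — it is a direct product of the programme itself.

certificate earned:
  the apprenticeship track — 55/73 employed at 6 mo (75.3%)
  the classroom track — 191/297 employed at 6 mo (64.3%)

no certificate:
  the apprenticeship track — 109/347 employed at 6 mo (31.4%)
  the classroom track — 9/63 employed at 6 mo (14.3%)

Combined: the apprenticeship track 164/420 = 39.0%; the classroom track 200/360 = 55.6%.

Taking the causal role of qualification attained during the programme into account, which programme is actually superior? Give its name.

the classroom track

Within every qualification attained during the programme level the apprenticeship track has the higher rate, yet pooled the classroom track does — Simpson's reversal.
Qualification attained during the programme lies on the pathway programme → qualification attained during the programme → outcome, so adjusting for it blocks the indirect effect. For the total causal effect of programme, use the unadjusted pooled rates.
Pooled: the apprenticeship track 39.0% vs the classroom track 55.6%; the classroom track is higher overall.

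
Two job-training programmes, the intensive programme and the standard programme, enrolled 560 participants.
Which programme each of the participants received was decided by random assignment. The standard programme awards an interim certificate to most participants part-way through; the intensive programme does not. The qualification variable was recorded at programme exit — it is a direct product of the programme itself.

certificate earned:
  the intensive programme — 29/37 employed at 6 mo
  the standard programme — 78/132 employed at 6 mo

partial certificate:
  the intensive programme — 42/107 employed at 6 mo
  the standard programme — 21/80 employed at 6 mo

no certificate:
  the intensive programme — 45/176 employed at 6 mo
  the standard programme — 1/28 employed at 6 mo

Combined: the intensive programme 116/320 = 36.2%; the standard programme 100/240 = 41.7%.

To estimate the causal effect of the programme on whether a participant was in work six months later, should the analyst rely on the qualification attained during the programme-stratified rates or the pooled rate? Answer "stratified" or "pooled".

Within every qualification attained during the programme level the intensive programme has the higher rate, yet pooled the standard programme does — Simpson's reversal.
Qualification attained during the programme is recorded after the programme and is itself shifted by it — it sits on the causal path from programme to outcome. Conditioning on a mediator would strip out part of the effect we want; the pooled comparison gives the total causal effect.
Pooled: the intensive programme 36.2% vs the standard programme 41.7%; the standard programme is higher overall.

pooled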